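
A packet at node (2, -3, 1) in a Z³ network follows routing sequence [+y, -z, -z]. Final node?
(2, -2, -1)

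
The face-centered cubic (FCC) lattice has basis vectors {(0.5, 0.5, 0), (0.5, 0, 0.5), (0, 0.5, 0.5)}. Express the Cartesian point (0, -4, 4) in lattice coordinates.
-8b₁ + 8b₂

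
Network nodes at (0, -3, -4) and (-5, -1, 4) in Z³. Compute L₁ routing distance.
15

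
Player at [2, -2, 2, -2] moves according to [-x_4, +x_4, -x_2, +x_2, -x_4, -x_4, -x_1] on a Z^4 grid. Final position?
(1, -2, 2, -4)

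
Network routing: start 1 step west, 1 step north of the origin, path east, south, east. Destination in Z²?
(1, 0)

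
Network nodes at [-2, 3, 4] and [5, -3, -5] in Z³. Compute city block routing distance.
22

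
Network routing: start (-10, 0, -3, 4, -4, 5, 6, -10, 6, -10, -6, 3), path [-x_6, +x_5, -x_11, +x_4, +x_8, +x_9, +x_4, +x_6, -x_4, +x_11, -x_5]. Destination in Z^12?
(-10, 0, -3, 5, -4, 5, 6, -9, 7, -10, -6, 3)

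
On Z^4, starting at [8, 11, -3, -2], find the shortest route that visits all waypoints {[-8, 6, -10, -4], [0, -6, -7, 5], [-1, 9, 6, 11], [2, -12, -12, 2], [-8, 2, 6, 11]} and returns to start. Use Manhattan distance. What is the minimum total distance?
164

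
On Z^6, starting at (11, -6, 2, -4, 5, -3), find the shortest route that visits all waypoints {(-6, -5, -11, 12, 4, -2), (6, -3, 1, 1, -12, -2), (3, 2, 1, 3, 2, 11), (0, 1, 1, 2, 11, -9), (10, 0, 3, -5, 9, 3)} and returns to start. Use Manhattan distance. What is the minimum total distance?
220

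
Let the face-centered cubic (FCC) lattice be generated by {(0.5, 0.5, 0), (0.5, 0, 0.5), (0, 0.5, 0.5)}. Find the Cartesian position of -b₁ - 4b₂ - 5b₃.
(-2.5, -3, -4.5)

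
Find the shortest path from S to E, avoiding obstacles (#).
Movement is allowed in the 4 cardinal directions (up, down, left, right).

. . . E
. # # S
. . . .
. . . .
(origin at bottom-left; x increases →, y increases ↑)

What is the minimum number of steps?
1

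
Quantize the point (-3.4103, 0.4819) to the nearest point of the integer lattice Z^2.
(-3, 0)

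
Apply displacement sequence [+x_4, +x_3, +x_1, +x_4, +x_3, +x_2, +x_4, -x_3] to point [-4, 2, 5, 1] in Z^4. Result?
(-3, 3, 6, 4)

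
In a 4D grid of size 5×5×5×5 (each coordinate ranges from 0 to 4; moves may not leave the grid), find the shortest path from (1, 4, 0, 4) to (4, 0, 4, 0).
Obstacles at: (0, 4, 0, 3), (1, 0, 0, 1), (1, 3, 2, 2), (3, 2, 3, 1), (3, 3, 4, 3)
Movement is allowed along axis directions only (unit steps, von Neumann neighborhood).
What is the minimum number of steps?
15
(one shortest path: (1, 4, 0, 4) → (2, 4, 0, 4) → (3, 4, 0, 4) → (4, 4, 0, 4) → (4, 3, 0, 4) → (4, 2, 0, 4) → (4, 1, 0, 4) → (4, 0, 0, 4) → (4, 0, 1, 4) → (4, 0, 2, 4) → (4, 0, 3, 4) → (4, 0, 4, 4) → (4, 0, 4, 3) → (4, 0, 4, 2) → (4, 0, 4, 1) → (4, 0, 4, 0))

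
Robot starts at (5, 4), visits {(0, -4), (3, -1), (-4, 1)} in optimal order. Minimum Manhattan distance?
22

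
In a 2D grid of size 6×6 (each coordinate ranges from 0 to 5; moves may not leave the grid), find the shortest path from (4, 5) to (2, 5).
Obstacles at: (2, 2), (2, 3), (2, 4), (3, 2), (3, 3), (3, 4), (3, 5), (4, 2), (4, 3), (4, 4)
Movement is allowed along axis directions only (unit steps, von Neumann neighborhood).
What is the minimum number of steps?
14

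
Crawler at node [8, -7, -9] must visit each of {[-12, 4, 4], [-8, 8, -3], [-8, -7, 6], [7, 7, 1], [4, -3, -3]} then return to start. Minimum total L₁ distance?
114
(one optimal route: (8, -7, -9) → (-8, -7, 6) → (-12, 4, 4) → (-8, 8, -3) → (7, 7, 1) → (4, -3, -3) → (8, -7, -9))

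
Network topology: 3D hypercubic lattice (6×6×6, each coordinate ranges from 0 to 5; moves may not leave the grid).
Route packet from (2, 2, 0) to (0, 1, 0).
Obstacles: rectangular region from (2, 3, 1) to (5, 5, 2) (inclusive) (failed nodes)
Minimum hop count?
3
(one shortest path: (2, 2, 0) → (1, 2, 0) → (0, 2, 0) → (0, 1, 0))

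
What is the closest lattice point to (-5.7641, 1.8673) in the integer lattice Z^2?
(-6, 2)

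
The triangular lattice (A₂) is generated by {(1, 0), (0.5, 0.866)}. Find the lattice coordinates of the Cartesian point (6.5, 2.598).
5b₁ + 3b₂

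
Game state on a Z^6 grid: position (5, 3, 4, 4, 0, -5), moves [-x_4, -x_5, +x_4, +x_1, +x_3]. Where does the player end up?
(6, 3, 5, 4, -1, -5)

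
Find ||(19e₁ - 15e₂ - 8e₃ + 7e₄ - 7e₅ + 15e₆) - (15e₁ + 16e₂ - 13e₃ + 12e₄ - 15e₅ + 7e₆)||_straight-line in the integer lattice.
33.9853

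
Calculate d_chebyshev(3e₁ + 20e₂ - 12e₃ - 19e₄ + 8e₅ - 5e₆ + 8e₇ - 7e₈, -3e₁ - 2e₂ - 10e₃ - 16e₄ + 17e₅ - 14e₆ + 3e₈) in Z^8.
22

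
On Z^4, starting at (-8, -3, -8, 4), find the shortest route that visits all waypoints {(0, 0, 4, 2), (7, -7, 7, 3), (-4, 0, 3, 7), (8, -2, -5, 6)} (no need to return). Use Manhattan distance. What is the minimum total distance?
70
(one optimal route: (-8, -3, -8, 4) → (-4, 0, 3, 7) → (0, 0, 4, 2) → (7, -7, 7, 3) → (8, -2, -5, 6))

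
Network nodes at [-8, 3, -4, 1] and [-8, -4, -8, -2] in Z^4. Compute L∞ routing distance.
7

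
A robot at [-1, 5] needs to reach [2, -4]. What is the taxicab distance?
12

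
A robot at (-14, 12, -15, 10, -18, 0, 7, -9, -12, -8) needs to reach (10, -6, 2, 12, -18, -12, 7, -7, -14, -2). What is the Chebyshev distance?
24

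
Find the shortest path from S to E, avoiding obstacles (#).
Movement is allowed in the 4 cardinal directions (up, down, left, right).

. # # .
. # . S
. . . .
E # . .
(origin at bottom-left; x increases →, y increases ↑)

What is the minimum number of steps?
5
(one shortest path: (3, 2) → (2, 2) → (2, 1) → (1, 1) → (0, 1) → (0, 0))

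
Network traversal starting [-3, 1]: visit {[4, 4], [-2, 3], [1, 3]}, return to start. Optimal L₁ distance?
20
(one optimal route: (-3, 1) → (4, 4) → (1, 3) → (-2, 3) → (-3, 1))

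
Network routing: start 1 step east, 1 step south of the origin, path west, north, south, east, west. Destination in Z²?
(0, -1)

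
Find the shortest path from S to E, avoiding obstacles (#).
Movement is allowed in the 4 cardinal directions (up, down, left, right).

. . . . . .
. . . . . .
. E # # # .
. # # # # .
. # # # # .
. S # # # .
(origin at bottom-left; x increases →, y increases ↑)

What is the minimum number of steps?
5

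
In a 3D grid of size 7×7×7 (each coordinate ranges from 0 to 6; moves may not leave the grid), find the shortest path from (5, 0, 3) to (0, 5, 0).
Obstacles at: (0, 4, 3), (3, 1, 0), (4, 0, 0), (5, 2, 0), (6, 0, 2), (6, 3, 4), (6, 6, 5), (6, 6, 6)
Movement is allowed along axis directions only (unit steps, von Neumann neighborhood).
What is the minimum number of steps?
13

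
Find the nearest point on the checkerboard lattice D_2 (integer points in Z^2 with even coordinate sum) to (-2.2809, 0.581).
(-2, 0)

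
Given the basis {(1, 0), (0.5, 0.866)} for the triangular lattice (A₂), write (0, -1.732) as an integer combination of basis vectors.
b₁ - 2b₂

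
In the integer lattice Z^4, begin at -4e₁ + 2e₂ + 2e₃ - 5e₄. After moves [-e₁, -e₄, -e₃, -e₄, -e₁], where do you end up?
(-6, 2, 1, -7)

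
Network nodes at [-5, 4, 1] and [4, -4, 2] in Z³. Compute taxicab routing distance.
18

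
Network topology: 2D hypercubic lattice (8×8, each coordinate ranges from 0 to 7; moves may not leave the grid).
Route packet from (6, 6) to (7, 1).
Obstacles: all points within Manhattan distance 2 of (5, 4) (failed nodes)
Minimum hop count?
16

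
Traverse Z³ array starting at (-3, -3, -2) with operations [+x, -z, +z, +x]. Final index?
(-1, -3, -2)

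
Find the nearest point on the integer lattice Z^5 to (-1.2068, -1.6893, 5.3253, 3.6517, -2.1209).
(-1, -2, 5, 4, -2)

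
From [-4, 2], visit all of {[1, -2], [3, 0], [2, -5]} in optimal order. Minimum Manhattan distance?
17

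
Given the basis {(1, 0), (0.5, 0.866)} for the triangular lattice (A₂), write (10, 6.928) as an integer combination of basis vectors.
6b₁ + 8b₂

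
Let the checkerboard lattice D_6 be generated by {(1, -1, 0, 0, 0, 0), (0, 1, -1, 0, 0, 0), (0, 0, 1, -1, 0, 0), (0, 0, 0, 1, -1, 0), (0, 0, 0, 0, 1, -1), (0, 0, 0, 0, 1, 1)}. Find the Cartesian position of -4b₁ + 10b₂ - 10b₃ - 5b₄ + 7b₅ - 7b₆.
(-4, 14, -20, 5, 5, -14)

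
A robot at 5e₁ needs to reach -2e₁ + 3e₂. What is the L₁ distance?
10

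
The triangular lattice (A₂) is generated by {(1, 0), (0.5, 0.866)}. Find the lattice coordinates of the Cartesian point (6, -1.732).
7b₁ - 2b₂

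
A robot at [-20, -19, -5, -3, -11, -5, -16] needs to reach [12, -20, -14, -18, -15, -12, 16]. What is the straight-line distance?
49.1935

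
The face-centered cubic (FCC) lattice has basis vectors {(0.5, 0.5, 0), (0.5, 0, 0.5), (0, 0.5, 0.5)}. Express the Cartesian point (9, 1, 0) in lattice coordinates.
10b₁ + 8b₂ - 8b₃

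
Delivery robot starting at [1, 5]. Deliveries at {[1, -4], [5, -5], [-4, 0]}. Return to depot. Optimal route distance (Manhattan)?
38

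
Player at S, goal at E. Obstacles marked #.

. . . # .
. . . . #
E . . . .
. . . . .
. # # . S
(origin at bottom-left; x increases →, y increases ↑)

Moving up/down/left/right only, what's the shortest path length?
6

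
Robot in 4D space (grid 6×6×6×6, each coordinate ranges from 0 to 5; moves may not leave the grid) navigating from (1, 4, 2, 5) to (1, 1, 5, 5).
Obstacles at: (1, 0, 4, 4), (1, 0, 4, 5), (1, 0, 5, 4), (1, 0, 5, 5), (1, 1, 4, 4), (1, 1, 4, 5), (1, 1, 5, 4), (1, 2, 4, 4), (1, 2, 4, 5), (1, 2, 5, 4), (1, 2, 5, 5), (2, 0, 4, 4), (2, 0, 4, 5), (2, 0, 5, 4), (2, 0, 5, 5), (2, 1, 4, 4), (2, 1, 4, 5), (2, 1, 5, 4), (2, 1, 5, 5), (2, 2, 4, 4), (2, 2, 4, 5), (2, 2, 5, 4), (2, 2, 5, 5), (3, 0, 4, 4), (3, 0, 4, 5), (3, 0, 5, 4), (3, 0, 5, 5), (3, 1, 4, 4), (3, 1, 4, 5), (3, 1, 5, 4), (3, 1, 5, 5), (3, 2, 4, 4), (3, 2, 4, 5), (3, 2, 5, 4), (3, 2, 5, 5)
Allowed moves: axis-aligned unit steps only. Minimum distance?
8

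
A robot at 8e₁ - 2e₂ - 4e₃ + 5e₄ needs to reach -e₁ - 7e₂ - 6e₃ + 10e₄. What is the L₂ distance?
11.619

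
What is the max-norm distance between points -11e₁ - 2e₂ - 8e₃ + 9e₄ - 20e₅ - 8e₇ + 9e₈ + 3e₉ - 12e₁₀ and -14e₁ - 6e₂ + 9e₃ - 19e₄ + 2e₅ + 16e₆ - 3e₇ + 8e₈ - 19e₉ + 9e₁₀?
28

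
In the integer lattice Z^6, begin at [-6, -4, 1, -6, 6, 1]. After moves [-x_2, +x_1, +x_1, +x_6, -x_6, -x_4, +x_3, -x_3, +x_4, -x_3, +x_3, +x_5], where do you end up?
(-4, -5, 1, -6, 7, 1)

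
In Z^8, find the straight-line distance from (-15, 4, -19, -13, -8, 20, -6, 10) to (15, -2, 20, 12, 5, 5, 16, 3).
63.3167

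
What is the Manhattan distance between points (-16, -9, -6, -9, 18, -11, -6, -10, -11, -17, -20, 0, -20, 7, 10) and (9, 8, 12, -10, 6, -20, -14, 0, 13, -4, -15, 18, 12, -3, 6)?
206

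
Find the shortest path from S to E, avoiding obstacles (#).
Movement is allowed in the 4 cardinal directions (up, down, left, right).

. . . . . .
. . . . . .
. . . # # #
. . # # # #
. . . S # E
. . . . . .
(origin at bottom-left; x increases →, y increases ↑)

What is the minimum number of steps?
4
(one shortest path: (3, 1) → (3, 0) → (4, 0) → (5, 0) → (5, 1))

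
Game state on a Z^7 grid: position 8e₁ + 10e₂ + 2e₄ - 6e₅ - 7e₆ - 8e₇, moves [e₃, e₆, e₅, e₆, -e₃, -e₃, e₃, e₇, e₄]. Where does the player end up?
(8, 10, 0, 3, -5, -5, -7)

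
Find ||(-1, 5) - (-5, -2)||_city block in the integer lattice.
11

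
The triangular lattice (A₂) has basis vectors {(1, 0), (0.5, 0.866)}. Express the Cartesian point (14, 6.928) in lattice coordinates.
10b₁ + 8b₂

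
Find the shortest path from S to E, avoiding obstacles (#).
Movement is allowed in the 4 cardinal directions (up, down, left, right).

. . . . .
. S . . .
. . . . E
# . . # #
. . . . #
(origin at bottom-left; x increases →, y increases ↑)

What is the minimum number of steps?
4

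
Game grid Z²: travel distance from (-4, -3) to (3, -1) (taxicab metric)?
9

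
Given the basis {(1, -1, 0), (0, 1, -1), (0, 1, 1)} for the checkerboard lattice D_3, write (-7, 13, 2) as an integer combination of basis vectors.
-7b₁ + 2b₂ + 4b₃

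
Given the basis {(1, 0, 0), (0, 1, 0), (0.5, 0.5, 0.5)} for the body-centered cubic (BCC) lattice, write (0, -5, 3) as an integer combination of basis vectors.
-3b₁ - 8b₂ + 6b₃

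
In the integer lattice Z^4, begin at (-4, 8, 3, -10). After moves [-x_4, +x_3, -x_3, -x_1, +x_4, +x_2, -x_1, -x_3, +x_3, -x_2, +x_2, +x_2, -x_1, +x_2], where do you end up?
(-7, 11, 3, -10)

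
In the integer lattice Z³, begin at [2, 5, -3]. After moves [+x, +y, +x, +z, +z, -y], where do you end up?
(4, 5, -1)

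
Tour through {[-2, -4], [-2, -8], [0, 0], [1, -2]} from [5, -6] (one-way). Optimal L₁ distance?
21
(one optimal route: (5, -6) → (-2, -8) → (-2, -4) → (1, -2) → (0, 0))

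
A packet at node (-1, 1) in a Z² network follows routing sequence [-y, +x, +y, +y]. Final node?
(0, 2)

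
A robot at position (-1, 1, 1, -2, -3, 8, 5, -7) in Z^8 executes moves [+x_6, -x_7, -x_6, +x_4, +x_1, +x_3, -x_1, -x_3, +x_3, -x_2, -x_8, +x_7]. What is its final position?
(-1, 0, 2, -1, -3, 8, 5, -8)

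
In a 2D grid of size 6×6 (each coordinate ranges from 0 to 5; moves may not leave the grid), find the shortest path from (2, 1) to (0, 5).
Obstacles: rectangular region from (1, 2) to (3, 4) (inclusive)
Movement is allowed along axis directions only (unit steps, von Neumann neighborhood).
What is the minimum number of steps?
6
(one shortest path: (2, 1) → (1, 1) → (0, 1) → (0, 2) → (0, 3) → (0, 4) → (0, 5))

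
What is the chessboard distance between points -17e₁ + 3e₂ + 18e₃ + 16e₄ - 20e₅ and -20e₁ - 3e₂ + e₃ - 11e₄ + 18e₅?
38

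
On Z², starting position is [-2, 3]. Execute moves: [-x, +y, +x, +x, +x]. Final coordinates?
(0, 4)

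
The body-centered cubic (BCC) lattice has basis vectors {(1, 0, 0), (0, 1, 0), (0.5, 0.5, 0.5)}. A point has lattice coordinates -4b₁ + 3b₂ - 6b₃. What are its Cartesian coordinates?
(-7, 0, -3)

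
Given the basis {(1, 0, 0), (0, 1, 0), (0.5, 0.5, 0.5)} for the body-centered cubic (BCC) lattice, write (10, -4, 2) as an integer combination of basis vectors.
8b₁ - 6b₂ + 4b₃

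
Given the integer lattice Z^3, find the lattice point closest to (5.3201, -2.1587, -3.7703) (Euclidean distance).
(5, -2, -4)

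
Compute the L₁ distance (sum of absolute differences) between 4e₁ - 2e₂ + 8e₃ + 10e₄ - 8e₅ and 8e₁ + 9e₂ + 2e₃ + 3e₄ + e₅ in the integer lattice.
37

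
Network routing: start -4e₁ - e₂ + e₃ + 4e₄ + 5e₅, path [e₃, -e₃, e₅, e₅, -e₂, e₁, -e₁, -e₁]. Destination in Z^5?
(-5, -2, 1, 4, 7)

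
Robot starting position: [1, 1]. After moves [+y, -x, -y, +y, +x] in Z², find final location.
(1, 2)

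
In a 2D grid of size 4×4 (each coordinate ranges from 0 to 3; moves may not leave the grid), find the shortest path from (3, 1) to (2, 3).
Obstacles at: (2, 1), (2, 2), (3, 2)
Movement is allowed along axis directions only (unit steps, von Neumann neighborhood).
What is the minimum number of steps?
7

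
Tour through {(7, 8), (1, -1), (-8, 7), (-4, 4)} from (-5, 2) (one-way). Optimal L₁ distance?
40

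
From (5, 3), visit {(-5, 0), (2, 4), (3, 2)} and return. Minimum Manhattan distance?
28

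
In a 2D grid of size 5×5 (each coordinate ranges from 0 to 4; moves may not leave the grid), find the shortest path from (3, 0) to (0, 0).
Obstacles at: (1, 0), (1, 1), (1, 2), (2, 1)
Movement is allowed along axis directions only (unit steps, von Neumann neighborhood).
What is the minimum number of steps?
9
(one shortest path: (3, 0) → (3, 1) → (3, 2) → (2, 2) → (2, 3) → (1, 3) → (0, 3) → (0, 2) → (0, 1) → (0, 0))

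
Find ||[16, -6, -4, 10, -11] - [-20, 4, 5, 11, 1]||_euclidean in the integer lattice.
40.2741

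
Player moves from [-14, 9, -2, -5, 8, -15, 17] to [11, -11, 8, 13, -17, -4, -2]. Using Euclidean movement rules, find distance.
50.5569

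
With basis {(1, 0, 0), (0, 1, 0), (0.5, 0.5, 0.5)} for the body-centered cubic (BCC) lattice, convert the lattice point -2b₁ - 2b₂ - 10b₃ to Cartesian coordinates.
(-7, -7, -5)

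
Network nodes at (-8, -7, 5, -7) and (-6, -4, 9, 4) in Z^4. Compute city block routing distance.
20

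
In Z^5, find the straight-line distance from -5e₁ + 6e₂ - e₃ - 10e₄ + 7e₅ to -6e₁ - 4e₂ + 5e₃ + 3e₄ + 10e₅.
17.7482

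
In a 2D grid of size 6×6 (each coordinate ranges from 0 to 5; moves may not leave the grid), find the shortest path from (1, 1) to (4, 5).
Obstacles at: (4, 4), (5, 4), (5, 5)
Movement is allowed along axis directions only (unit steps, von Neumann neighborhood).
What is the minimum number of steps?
7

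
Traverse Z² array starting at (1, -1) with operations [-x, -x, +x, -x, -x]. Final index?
(-2, -1)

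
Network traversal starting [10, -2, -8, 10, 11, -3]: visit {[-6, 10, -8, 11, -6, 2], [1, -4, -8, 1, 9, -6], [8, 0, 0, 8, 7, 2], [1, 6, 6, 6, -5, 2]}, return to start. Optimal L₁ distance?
166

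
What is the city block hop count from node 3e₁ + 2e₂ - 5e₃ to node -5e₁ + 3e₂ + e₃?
15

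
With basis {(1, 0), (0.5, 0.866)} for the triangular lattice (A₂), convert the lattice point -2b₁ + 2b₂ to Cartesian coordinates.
(-1, 1.732)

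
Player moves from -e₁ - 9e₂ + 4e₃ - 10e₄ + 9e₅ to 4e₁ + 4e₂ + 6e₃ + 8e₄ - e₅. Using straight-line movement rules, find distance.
24.9399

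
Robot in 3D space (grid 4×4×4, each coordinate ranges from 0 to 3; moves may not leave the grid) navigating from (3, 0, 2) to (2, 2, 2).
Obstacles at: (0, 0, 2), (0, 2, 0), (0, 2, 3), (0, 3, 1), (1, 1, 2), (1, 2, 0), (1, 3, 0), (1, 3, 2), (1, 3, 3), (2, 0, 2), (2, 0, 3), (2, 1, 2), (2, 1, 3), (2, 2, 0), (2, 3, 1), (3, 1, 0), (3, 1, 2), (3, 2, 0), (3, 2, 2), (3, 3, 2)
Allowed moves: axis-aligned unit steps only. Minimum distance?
5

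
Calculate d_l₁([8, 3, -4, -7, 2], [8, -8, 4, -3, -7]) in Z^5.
32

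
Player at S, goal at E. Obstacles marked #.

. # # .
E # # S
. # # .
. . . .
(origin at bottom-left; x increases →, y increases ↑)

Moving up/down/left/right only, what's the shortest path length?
7
(one shortest path: (3, 2) → (3, 1) → (3, 0) → (2, 0) → (1, 0) → (0, 0) → (0, 1) → (0, 2))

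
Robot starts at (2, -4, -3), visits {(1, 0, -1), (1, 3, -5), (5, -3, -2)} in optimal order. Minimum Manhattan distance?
20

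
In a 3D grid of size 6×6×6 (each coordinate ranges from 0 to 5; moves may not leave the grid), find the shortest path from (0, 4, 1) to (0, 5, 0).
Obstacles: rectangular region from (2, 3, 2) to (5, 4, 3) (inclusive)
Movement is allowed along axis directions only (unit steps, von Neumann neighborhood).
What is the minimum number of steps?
2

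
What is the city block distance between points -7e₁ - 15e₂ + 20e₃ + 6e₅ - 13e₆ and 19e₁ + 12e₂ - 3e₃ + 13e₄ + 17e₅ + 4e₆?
117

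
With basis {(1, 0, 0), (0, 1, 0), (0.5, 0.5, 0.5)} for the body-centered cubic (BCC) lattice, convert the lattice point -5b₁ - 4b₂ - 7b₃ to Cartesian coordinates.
(-8.5, -7.5, -3.5)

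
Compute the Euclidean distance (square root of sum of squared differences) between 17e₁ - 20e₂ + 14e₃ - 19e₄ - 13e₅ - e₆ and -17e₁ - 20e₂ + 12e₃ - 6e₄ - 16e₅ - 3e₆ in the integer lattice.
36.6333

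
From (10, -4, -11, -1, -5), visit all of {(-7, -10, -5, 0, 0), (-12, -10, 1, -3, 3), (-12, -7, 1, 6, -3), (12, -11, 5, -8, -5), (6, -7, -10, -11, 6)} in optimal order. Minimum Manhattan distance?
144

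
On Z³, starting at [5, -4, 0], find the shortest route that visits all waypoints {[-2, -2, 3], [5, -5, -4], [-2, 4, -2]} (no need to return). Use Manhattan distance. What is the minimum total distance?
33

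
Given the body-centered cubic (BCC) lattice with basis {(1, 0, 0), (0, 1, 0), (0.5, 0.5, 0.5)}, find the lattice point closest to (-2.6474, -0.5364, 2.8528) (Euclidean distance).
(-2.5, -0.5, 2.5)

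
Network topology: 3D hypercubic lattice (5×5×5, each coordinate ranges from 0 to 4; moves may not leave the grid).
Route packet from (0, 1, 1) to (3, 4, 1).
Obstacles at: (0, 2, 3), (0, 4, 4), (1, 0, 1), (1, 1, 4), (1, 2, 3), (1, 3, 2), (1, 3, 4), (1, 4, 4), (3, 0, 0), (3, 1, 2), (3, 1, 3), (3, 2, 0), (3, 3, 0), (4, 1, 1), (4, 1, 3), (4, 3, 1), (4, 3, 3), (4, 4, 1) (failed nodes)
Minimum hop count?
6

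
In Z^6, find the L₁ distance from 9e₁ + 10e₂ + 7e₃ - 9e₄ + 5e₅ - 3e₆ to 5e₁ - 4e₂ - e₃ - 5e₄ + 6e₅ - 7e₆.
35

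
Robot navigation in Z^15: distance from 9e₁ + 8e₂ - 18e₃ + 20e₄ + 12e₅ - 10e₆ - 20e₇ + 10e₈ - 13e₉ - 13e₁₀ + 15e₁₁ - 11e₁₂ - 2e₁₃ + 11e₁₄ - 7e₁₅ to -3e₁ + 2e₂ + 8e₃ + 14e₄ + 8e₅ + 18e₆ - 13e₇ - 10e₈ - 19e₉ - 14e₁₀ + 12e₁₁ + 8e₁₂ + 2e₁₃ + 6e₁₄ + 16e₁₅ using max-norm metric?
28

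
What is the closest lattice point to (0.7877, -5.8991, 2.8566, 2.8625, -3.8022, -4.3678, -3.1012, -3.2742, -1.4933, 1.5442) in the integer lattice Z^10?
(1, -6, 3, 3, -4, -4, -3, -3, -1, 2)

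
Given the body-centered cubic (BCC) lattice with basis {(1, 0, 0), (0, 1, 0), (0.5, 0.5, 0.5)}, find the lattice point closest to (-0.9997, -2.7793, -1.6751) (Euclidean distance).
(-1, -3, -2)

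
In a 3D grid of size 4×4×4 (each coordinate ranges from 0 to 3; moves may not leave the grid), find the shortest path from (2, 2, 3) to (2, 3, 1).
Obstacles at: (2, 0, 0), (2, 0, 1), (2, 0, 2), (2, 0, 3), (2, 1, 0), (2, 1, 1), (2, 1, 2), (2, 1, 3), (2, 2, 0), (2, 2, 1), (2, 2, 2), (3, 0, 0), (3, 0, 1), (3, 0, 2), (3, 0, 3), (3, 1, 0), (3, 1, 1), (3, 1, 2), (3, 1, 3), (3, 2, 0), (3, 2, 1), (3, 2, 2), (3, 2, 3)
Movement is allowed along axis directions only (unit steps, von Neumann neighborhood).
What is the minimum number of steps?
3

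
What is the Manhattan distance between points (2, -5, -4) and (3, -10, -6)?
8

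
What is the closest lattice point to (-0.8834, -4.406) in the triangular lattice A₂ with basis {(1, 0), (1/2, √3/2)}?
(-0.5, -4.33)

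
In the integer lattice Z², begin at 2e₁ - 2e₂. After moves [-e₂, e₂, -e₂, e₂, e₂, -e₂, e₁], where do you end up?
(3, -2)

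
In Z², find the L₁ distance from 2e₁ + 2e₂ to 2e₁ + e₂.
1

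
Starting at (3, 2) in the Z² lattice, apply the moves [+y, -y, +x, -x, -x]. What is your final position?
(2, 2)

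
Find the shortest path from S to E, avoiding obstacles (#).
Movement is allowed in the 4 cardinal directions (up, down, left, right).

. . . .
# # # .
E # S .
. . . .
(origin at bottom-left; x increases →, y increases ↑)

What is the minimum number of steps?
4
(one shortest path: (2, 1) → (2, 0) → (1, 0) → (0, 0) → (0, 1))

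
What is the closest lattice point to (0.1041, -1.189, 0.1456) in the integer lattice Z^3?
(0, -1, 0)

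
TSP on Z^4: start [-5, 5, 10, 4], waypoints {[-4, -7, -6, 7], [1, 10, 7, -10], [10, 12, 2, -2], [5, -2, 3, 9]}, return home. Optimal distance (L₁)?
140
(one optimal route: (-5, 5, 10, 4) → (-4, -7, -6, 7) → (5, -2, 3, 9) → (10, 12, 2, -2) → (1, 10, 7, -10) → (-5, 5, 10, 4))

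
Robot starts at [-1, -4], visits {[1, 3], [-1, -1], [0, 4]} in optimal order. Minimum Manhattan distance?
11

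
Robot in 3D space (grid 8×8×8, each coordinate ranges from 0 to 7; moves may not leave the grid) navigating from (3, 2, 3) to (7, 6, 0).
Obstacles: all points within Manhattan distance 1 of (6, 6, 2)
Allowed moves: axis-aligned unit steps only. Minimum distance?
11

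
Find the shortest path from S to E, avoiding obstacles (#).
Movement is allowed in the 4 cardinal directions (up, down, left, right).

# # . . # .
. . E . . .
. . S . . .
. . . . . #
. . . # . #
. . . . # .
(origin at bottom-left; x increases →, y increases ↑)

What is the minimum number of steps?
1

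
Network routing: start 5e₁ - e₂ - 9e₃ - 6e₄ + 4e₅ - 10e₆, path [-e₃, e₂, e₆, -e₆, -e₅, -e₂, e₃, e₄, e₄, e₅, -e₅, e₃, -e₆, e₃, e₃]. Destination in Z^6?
(5, -1, -6, -4, 3, -11)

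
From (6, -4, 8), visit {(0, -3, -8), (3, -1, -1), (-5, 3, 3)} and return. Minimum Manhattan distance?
72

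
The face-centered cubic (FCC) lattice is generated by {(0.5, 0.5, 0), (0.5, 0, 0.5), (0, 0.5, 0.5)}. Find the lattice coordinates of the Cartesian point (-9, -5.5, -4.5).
-10b₁ - 8b₂ - b₃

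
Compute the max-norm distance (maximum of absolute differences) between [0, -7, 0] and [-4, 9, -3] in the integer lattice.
16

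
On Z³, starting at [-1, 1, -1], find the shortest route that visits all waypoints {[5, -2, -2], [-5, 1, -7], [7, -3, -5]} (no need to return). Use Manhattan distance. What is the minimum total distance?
34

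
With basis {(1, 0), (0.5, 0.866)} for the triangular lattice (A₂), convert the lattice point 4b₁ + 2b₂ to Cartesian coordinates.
(5, 1.732)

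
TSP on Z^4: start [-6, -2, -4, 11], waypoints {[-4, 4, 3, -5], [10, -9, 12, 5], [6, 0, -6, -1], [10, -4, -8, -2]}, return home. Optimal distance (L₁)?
146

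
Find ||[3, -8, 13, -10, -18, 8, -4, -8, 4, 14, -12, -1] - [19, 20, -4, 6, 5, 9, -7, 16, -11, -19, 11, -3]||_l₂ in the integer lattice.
67.4314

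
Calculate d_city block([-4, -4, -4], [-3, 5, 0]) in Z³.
14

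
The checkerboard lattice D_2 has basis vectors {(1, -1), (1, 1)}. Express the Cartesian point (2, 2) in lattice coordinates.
2b₂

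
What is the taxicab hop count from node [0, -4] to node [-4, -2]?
6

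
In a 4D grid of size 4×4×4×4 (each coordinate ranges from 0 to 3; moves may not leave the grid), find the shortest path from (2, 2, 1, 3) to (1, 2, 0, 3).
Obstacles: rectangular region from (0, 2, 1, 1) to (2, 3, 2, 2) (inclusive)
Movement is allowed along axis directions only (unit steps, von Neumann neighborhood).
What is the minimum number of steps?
2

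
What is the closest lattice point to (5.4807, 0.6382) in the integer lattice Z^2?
(5, 1)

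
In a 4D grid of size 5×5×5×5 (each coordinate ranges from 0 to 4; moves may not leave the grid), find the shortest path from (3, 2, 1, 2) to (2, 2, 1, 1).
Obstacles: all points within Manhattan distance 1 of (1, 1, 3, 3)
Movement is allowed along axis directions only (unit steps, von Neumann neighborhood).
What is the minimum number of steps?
2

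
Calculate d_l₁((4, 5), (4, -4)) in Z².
9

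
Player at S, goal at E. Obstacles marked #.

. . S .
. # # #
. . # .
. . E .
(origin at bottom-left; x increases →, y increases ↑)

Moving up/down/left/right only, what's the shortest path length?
7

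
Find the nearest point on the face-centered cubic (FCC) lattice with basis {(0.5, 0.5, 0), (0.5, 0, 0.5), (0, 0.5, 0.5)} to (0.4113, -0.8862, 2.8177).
(0.5, -1, 2.5)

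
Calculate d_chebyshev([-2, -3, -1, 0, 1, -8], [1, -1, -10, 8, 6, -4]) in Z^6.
9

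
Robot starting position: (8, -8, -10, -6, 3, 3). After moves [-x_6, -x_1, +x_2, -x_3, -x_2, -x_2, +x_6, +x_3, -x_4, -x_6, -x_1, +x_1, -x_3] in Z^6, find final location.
(7, -9, -11, -7, 3, 2)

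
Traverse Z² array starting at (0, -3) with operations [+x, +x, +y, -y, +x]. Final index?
(3, -3)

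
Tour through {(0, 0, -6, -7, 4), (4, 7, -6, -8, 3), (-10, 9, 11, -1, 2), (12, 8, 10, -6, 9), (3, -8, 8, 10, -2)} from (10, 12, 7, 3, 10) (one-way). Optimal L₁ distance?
157
(one optimal route: (10, 12, 7, 3, 10) → (12, 8, 10, -6, 9) → (4, 7, -6, -8, 3) → (0, 0, -6, -7, 4) → (-10, 9, 11, -1, 2) → (3, -8, 8, 10, -2))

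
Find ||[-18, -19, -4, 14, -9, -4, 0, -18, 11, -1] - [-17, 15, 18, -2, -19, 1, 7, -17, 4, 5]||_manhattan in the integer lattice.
109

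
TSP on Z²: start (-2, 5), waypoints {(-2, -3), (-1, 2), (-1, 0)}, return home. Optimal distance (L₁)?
18
(one optimal route: (-2, 5) → (-2, -3) → (-1, 0) → (-1, 2) → (-2, 5))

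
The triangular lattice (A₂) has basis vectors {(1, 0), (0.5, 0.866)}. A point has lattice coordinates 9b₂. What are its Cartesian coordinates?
(4.5, 7.794)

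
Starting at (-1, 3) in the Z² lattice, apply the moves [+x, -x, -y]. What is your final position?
(-1, 2)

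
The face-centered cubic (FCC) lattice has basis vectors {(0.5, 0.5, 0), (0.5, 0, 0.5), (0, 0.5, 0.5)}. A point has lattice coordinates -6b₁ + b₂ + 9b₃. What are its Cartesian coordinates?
(-2.5, 1.5, 5)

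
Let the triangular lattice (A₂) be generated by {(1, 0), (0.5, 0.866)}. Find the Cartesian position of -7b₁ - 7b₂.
(-10.5, -6.062)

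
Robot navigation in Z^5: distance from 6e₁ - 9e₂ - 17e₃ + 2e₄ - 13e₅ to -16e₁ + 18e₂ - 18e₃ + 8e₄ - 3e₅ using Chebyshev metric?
27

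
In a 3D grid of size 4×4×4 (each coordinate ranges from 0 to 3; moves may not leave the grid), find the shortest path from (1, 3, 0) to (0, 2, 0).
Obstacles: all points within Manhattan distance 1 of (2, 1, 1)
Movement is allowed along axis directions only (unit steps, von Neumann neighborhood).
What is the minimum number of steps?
2
(one shortest path: (1, 3, 0) → (0, 3, 0) → (0, 2, 0))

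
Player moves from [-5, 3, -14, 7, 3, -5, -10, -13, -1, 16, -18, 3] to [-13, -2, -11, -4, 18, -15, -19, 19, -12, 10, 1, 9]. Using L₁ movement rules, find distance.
135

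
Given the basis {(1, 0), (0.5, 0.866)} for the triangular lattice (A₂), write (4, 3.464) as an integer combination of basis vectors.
2b₁ + 4b₂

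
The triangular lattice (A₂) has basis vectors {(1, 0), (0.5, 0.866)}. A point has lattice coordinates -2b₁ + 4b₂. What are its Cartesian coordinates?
(0, 3.464)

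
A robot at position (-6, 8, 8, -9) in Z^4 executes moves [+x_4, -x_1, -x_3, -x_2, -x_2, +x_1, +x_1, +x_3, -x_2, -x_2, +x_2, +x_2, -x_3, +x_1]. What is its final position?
(-4, 6, 7, -8)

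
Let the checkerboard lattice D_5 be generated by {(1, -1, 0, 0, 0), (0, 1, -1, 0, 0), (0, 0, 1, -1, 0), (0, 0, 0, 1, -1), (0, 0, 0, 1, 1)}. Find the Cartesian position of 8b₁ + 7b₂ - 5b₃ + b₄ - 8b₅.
(8, -1, -12, -2, -9)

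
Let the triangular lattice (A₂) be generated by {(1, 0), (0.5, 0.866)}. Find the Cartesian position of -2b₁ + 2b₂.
(-1, 1.732)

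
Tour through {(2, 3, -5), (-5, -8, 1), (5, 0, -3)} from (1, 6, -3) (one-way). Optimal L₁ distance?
36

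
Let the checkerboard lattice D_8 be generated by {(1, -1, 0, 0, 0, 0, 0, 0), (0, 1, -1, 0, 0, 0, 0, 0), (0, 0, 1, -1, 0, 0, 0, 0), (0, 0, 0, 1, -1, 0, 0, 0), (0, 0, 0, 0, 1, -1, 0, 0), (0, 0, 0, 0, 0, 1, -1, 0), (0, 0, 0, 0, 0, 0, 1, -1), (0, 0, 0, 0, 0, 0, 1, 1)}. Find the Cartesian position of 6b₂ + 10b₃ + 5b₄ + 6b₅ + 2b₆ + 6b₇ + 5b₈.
(0, 6, 4, -5, 1, -4, 9, -1)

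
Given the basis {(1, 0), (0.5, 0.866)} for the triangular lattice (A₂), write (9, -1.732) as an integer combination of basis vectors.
10b₁ - 2b₂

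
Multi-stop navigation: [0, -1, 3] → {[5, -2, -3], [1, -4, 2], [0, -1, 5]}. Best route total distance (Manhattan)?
20
(one optimal route: (0, -1, 3) → (0, -1, 5) → (1, -4, 2) → (5, -2, -3))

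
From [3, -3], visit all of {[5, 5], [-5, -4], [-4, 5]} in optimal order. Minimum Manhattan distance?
28
(one optimal route: (3, -3) → (-5, -4) → (-4, 5) → (5, 5))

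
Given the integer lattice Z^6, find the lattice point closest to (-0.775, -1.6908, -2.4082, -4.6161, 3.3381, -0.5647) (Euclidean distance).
(-1, -2, -2, -5, 3, -1)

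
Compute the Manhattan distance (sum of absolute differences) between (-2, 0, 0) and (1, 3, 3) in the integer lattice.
9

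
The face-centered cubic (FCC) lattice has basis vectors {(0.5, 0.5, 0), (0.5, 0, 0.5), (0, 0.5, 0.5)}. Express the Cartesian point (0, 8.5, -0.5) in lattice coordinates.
9b₁ - 9b₂ + 8b₃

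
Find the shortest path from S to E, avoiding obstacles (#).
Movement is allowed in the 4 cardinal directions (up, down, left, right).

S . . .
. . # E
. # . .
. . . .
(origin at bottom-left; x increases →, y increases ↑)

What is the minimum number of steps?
4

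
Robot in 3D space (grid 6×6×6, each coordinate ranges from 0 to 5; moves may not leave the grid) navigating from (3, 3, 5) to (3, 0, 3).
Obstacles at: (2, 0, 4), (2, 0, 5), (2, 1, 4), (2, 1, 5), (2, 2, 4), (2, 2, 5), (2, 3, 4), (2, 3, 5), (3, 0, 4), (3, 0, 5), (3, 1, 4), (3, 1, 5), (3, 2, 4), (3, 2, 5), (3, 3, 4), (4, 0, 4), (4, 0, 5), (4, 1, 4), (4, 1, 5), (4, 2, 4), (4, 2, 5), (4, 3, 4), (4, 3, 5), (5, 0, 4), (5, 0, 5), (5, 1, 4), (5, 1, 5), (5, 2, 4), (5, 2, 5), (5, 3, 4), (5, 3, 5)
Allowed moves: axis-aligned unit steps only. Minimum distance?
7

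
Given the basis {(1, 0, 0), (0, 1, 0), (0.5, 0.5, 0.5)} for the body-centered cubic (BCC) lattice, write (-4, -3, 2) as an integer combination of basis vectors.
-6b₁ - 5b₂ + 4b₃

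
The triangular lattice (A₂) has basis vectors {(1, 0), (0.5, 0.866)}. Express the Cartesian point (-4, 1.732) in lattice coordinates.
-5b₁ + 2b₂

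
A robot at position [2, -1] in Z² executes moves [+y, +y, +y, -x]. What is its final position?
(1, 2)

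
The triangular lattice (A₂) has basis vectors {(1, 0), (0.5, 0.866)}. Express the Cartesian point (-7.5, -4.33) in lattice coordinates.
-5b₁ - 5b₂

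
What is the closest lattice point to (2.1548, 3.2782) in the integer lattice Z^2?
(2, 3)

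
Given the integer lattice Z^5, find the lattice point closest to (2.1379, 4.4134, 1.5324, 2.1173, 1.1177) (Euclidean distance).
(2, 4, 2, 2, 1)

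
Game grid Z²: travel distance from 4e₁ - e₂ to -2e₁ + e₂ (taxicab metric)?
8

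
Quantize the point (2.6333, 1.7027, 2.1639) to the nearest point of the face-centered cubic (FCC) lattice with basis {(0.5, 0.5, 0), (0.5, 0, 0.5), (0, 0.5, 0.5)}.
(2.5, 1.5, 2)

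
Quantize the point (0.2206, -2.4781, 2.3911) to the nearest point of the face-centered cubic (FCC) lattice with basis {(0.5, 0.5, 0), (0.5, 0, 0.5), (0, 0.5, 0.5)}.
(0, -2.5, 2.5)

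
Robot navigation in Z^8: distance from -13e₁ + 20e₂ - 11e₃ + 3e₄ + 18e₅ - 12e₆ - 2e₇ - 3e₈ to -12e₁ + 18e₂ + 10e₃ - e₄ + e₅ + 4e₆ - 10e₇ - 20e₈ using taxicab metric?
86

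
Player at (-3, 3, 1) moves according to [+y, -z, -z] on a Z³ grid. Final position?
(-3, 4, -1)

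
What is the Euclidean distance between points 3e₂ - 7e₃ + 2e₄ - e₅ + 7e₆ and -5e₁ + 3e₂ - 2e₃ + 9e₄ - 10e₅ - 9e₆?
20.8806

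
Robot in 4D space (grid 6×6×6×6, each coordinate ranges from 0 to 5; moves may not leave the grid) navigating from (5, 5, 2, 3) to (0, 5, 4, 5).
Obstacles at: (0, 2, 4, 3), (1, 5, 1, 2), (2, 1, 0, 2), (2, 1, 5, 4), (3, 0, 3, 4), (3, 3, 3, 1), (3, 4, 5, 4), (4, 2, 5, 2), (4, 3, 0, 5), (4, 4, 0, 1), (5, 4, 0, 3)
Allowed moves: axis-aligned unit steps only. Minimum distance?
9
(one shortest path: (5, 5, 2, 3) → (4, 5, 2, 3) → (3, 5, 2, 3) → (2, 5, 2, 3) → (1, 5, 2, 3) → (0, 5, 2, 3) → (0, 5, 3, 3) → (0, 5, 4, 3) → (0, 5, 4, 4) → (0, 5, 4, 5))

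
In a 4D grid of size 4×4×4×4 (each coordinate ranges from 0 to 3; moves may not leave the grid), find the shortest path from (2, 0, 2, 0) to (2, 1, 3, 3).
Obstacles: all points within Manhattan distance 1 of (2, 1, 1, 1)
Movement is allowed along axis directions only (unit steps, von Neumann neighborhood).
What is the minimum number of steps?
5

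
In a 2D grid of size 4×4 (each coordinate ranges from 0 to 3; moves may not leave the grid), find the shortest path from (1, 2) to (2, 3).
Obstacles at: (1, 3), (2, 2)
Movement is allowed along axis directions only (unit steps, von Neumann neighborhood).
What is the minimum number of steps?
6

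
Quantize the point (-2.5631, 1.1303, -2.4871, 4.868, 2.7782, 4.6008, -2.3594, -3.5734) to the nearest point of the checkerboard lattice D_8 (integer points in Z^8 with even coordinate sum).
(-3, 1, -3, 5, 3, 5, -2, -4)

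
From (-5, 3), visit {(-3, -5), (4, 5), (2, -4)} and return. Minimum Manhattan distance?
38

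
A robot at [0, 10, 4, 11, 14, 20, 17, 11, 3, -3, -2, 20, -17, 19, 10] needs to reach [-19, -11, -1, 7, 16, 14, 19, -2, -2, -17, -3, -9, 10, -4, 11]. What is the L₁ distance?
172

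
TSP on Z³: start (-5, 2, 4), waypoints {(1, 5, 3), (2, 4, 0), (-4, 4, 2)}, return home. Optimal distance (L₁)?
28
(one optimal route: (-5, 2, 4) → (1, 5, 3) → (2, 4, 0) → (-4, 4, 2) → (-5, 2, 4))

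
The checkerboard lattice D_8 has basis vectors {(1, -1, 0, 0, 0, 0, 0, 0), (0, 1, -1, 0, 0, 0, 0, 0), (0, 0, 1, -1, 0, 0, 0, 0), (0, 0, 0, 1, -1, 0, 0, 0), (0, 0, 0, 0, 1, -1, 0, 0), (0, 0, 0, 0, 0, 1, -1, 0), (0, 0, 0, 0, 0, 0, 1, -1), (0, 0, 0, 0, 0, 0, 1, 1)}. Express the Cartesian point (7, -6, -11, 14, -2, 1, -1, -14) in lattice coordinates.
7b₁ + b₂ - 10b₃ + 4b₄ + 2b₅ + 3b₆ + 8b₇ - 6b₈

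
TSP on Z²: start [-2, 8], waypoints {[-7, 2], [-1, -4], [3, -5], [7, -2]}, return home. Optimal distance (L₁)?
54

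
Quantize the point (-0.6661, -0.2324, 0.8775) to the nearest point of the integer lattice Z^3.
(-1, 0, 1)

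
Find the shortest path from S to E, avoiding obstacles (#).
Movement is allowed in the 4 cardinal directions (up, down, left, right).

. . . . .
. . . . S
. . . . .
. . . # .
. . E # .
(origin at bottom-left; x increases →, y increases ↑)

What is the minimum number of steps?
5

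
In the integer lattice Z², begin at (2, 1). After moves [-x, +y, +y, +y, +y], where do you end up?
(1, 5)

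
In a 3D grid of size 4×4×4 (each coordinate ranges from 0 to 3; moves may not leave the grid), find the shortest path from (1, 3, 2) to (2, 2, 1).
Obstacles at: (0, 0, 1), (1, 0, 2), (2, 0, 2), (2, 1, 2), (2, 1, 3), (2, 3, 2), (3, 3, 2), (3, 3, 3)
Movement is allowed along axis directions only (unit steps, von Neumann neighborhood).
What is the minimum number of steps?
3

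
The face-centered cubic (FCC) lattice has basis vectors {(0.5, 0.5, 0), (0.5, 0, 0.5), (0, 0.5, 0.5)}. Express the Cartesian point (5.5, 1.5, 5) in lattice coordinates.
2b₁ + 9b₂ + b₃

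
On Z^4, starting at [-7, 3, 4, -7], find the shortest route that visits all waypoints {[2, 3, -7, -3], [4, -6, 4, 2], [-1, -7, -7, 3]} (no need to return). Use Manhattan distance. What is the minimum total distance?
61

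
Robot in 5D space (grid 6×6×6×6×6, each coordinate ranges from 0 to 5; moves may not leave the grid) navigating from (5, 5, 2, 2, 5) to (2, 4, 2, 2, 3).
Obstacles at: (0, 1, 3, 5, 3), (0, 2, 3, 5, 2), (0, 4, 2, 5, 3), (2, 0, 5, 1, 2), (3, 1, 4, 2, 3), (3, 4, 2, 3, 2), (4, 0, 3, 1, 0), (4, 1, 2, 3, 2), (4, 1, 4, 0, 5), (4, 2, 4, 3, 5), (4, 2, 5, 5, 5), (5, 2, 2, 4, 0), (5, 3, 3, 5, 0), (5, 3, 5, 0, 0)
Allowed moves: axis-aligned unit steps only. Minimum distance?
6
(one shortest path: (5, 5, 2, 2, 5) → (4, 5, 2, 2, 5) → (3, 5, 2, 2, 5) → (2, 5, 2, 2, 5) → (2, 4, 2, 2, 5) → (2, 4, 2, 2, 4) → (2, 4, 2, 2, 3))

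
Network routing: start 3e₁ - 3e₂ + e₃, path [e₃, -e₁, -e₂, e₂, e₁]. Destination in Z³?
(3, -3, 2)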